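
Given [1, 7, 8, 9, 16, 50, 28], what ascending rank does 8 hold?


Sort ascending: [1, 7, 8, 9, 16, 28, 50]
Find 8 in the sorted list.
8 is at position 3 (1-indexed).
Final answer: 3


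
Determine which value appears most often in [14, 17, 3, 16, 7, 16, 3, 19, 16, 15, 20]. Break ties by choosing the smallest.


Count the frequency of each value:
  3 appears 2 time(s)
  7 appears 1 time(s)
  14 appears 1 time(s)
  15 appears 1 time(s)
  16 appears 3 time(s)
  17 appears 1 time(s)
  19 appears 1 time(s)
  20 appears 1 time(s)
Maximum frequency is 3.
Only 16 reaches that frequency, so it is the mode.
Final answer: 16


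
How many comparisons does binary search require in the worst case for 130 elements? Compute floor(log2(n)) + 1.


Binary search halves the search space each step.
Maximum comparisons = floor(log2(130)) + 1
log2(130) = 7.0224
floor(log2(130)) = 7, so 7 + 1 = 8
Final answer: 8


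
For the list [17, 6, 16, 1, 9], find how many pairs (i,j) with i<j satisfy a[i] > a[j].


For each element, count the later elements that are smaller than it:
  17 (index 0): smaller elements after it = [6, 16, 1, 9] -> 4
  6 (index 1): smaller elements after it = [1] -> 1
  16 (index 2): smaller elements after it = [1, 9] -> 2
  1 (index 3): smaller elements after it = [] -> 0
Total inversions = 4 + 1 + 2 + 0 = 7
Final answer: 7


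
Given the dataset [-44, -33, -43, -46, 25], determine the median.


First, sort the list: [-46, -44, -43, -33, 25]
The list has 5 elements (odd count).
The middle index is 2 (0-based), and the element there is -43.
Final answer: -43


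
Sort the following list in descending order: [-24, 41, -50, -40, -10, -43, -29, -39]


Original list: [-24, 41, -50, -40, -10, -43, -29, -39]
Repeatedly take the largest remaining element:
  Remaining [-24, 41, -50, -40, -10, -43, -29, -39] -> largest is 41
  Remaining [-24, -50, -40, -10, -43, -29, -39] -> largest is -10
  Remaining [-24, -50, -40, -43, -29, -39] -> largest is -24
  Remaining [-50, -40, -43, -29, -39] -> largest is -29
  Remaining [-50, -40, -43, -39] -> largest is -39
  Remaining [-50, -40, -43] -> largest is -40
  Remaining [-50, -43] -> largest is -43
  Remaining [-50] -> largest is -50
Collecting the picks in order gives the descending list.
Final answer: [41, -10, -24, -29, -39, -40, -43, -50]


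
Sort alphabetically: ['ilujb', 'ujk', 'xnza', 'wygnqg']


Compare strings character by character (the first differing letter decides):
  'ilujb' < 'ujk' since 'i' < 'u' at position 1
  'ujk' < 'wygnqg' since 'u' < 'w' at position 1
  'wygnqg' < 'xnza' since 'w' < 'x' at position 1
Chaining these comparisons gives the alphabetical order.
Final answer: ['ilujb', 'ujk', 'wygnqg', 'xnza']


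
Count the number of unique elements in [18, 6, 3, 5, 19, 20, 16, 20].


List all unique values:
Distinct values: [3, 5, 6, 16, 18, 19, 20]
Count = 7
Final answer: 7


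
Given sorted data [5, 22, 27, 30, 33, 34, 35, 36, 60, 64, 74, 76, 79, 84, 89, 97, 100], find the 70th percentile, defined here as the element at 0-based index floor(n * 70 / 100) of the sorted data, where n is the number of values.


The dataset has n = 17 elements.
Index = floor(17 * 70 / 100) = floor(1190 / 100) = floor(11.9) = 11
Counting from index 0 in the sorted data, the element at index 11 is 76.
Final answer: 76


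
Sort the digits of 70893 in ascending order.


The number 70893 has digits: 7, 0, 8, 9, 3
Sorted: 0, 3, 7, 8, 9
Joining the sorted digits gives the result.
Final answer: 03789


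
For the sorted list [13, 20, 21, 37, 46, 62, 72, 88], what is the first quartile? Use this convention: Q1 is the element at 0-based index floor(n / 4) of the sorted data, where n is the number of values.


The list has n = 8 elements.
Q1 index = floor(8 / 4) = floor(2) = 2
Counting from index 0 in the sorted data, the element at index 2 is 21.
Final answer: 21


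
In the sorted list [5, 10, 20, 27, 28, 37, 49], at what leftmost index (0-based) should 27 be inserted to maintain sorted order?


List is sorted: [5, 10, 20, 27, 28, 37, 49]
We need the leftmost position where 27 can be inserted, i.e. the first index whose element is >= 27 (or the end of the list if none is).
Binary search with low=0, high=7 (0-based indices):
  low=0, high=7, mid=3: a[3]=27 >= 27, so high = 3
  low=0, high=3, mid=1: a[1]=10 < 27, so low = 2
  low=2, high=3, mid=2: a[2]=20 < 27, so low = 3
Now low = high = 3, so the insertion index is 3.
Final answer: 3


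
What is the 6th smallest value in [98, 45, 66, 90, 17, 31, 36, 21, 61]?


Sort ascending: [17, 21, 31, 36, 45, 61, 66, 90, 98]
The 6th element (1-indexed) is at index 5.
Value = 61
Final answer: 61


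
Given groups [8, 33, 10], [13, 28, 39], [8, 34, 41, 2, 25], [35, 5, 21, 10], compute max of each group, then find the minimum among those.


Find max of each group:
  Group 1: [8, 33, 10] -> max = 33
  Group 2: [13, 28, 39] -> max = 39
  Group 3: [8, 34, 41, 2, 25] -> max = 41
  Group 4: [35, 5, 21, 10] -> max = 35
Maxes: [33, 39, 41, 35]
Minimum of maxes = 33
Final answer: 33


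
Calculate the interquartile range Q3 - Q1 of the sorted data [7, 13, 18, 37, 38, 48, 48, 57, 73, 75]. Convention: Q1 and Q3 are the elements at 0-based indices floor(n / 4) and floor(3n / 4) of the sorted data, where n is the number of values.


The data has n = 10 elements.
Q1 index = floor(10 / 4) = floor(2.5) = 2; Q3 index = floor(3 * 10 / 4) = floor(7.5) = 7
Q1 = element at index 2 = 18
Q3 = element at index 7 = 57
IQR = 57 - 18 = 39
Final answer: 39


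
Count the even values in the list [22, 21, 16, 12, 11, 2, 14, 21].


Check each element:
  22 is even
  21 is odd
  16 is even
  12 is even
  11 is odd
  2 is even
  14 is even
  21 is odd
Evens: [22, 16, 12, 2, 14]
Count of evens = 5
Final answer: 5


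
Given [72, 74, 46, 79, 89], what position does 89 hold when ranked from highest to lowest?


Sort descending: [89, 79, 74, 72, 46]
Find 89 in the sorted list.
89 is at position 1.
Final answer: 1


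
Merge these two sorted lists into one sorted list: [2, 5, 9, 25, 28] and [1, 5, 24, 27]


List A: [2, 5, 9, 25, 28]
List B: [1, 5, 24, 27]
Repeatedly compare the front elements and take the smaller:
  2 vs 1 -> take 1
  2 vs 5 -> take 2
  5 vs 5 -> take 5
  9 vs 5 -> take 5
  9 vs 24 -> take 9
  25 vs 24 -> take 24
  25 vs 27 -> take 25
  28 vs 27 -> take 27
  B is exhausted; append the rest of A: [28]
Final answer: [1, 2, 5, 5, 9, 24, 25, 27, 28]


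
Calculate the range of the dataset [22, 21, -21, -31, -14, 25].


Maximum value: 25
Minimum value: -31
Range = 25 - (-31) = 56
Final answer: 56


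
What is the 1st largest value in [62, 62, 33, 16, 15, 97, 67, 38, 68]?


Sort descending: [97, 68, 67, 62, 62, 38, 33, 16, 15]
The 1st element (1-indexed) is at index 0.
Value = 97
Final answer: 97


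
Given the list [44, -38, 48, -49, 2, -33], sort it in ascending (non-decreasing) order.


Original list: [44, -38, 48, -49, 2, -33]
Repeatedly take the smallest remaining element:
  Remaining [44, -38, 48, -49, 2, -33] -> smallest is -49
  Remaining [44, -38, 48, 2, -33] -> smallest is -38
  Remaining [44, 48, 2, -33] -> smallest is -33
  Remaining [44, 48, 2] -> smallest is 2
  Remaining [44, 48] -> smallest is 44
  Remaining [48] -> smallest is 48
Collecting the picks in order gives the sorted list.
Final answer: [-49, -38, -33, 2, 44, 48]


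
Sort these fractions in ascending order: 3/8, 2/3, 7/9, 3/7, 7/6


Convert to decimal for comparison:
  3/8 = 0.375
  2/3 = 0.6667
  7/9 = 0.7778
  3/7 = 0.4286
  7/6 = 1.1667
Decimals in increasing order: 0.375 < 0.4286 < 0.6667 < 0.7778 < 1.1667
Writing each back as its fraction gives the sorted order.
Final answer: 3/8, 3/7, 2/3, 7/9, 7/6


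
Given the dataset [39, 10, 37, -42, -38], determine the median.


First, sort the list: [-42, -38, 10, 37, 39]
The list has 5 elements (odd count).
The middle index is 2 (0-based), and the element there is 10.
Final answer: 10


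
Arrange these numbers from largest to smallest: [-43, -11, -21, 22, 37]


Original list: [-43, -11, -21, 22, 37]
Repeatedly take the largest remaining element:
  Remaining [-43, -11, -21, 22, 37] -> largest is 37
  Remaining [-43, -11, -21, 22] -> largest is 22
  Remaining [-43, -11, -21] -> largest is -11
  Remaining [-43, -21] -> largest is -21
  Remaining [-43] -> largest is -43
Collecting the picks in order gives the descending list.
Final answer: [37, 22, -11, -21, -43]


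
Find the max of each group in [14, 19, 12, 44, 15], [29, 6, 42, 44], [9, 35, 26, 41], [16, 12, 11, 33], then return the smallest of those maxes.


Find max of each group:
  Group 1: [14, 19, 12, 44, 15] -> max = 44
  Group 2: [29, 6, 42, 44] -> max = 44
  Group 3: [9, 35, 26, 41] -> max = 41
  Group 4: [16, 12, 11, 33] -> max = 33
Maxes: [44, 44, 41, 33]
Minimum of maxes = 33
Final answer: 33


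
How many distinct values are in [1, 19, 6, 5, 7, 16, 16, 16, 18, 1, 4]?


List all unique values:
Distinct values: [1, 4, 5, 6, 7, 16, 18, 19]
Count = 8
Final answer: 8


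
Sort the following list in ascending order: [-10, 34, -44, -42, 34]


Original list: [-10, 34, -44, -42, 34]
Repeatedly take the smallest remaining element:
  Remaining [-10, 34, -44, -42, 34] -> smallest is -44
  Remaining [-10, 34, -42, 34] -> smallest is -42
  Remaining [-10, 34, 34] -> smallest is -10
  Remaining [34, 34] -> smallest is 34
  Remaining [34] -> smallest is 34
Collecting the picks in order gives the sorted list.
Final answer: [-44, -42, -10, 34, 34]


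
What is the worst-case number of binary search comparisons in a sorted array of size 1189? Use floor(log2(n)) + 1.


Binary search halves the search space each step.
Maximum comparisons = floor(log2(1189)) + 1
log2(1189) = 10.2155
floor(log2(1189)) = 10, so 10 + 1 = 11
Final answer: 11


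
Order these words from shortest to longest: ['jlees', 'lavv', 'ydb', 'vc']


Compute lengths:
  'jlees' has length 5
  'lavv' has length 4
  'ydb' has length 3
  'vc' has length 2
Lengths in increasing order: 2 < 3 < 4 < 5
Listing the words in that order gives the answer.
Final answer: ['vc', 'ydb', 'lavv', 'jlees']


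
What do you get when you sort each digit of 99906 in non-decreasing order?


The number 99906 has digits: 9, 9, 9, 0, 6
Sorted: 0, 6, 9, 9, 9
Joining the sorted digits gives the result.
Final answer: 06999


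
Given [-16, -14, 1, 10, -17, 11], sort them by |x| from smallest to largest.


Compute absolute values:
  |-16| = 16
  |-14| = 14
  |1| = 1
  |10| = 10
  |-17| = 17
  |11| = 11
Absolute values in increasing order: 1 < 10 < 11 < 14 < 16 < 17
Listing the original numbers in that order gives the answer.
Final answer: [1, 10, 11, -14, -16, -17]


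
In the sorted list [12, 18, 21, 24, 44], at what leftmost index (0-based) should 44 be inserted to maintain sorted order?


List is sorted: [12, 18, 21, 24, 44]
We need the leftmost position where 44 can be inserted, i.e. the first index whose element is >= 44 (or the end of the list if none is).
Binary search with low=0, high=5 (0-based indices):
  low=0, high=5, mid=2: a[2]=21 < 44, so low = 3
  low=3, high=5, mid=4: a[4]=44 >= 44, so high = 4
  low=3, high=4, mid=3: a[3]=24 < 44, so low = 4
Now low = high = 4, so the insertion index is 4.
Final answer: 4


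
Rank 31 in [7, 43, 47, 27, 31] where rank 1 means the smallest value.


Sort ascending: [7, 27, 31, 43, 47]
Find 31 in the sorted list.
31 is at position 3 (1-indexed).
Final answer: 3


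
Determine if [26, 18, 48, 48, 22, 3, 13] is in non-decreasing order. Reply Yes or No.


Check consecutive pairs:
  26 <= 18? False
  18 <= 48? True
  48 <= 48? True
  48 <= 22? False
  22 <= 3? False
  3 <= 13? True
3 consecutive pair(s) are out of order, so the list is not sorted.
Final answer: No


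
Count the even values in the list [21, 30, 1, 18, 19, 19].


Check each element:
  21 is odd
  30 is even
  1 is odd
  18 is even
  19 is odd
  19 is odd
Evens: [30, 18]
Count of evens = 2
Final answer: 2


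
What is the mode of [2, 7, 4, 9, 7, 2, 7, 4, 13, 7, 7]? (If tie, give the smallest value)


Count the frequency of each value:
  2 appears 2 time(s)
  4 appears 2 time(s)
  7 appears 5 time(s)
  9 appears 1 time(s)
  13 appears 1 time(s)
Maximum frequency is 5.
Only 7 reaches that frequency, so it is the mode.
Final answer: 7


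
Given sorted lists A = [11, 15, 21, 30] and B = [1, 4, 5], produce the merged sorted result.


List A: [11, 15, 21, 30]
List B: [1, 4, 5]
Repeatedly compare the front elements and take the smaller:
  11 vs 1 -> take 1
  11 vs 4 -> take 4
  11 vs 5 -> take 5
  B is exhausted; append the rest of A: [11, 15, 21, 30]
Final answer: [1, 4, 5, 11, 15, 21, 30]


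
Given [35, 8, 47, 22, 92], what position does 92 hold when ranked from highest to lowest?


Sort descending: [92, 47, 35, 22, 8]
Find 92 in the sorted list.
92 is at position 1.
Final answer: 1


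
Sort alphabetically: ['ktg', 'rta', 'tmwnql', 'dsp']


Compare strings character by character (the first differing letter decides):
  'dsp' < 'ktg' since 'd' < 'k' at position 1
  'ktg' < 'rta' since 'k' < 'r' at position 1
  'rta' < 'tmwnql' since 'r' < 't' at position 1
Chaining these comparisons gives the alphabetical order.
Final answer: ['dsp', 'ktg', 'rta', 'tmwnql']


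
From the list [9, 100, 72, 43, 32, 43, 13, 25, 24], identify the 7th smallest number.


Sort ascending: [9, 13, 24, 25, 32, 43, 43, 72, 100]
The 7th element (1-indexed) is at index 6.
Value = 43
Final answer: 43


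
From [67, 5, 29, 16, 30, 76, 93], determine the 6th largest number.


Sort descending: [93, 76, 67, 30, 29, 16, 5]
The 6th element (1-indexed) is at index 5.
Value = 16
Final answer: 16


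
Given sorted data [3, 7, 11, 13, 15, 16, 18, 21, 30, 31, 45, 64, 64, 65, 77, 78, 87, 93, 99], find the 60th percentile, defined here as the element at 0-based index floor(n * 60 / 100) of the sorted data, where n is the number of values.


The dataset has n = 19 elements.
Index = floor(19 * 60 / 100) = floor(1140 / 100) = floor(11.4) = 11
Counting from index 0 in the sorted data, the element at index 11 is 64.
Final answer: 64


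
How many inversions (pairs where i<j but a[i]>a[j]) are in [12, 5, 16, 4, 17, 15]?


For each element, count the later elements that are smaller than it:
  12 (index 0): smaller elements after it = [5, 4] -> 2
  5 (index 1): smaller elements after it = [4] -> 1
  16 (index 2): smaller elements after it = [4, 15] -> 2
  4 (index 3): smaller elements after it = [] -> 0
  17 (index 4): smaller elements after it = [15] -> 1
Total inversions = 2 + 1 + 2 + 0 + 1 = 6
Final answer: 6


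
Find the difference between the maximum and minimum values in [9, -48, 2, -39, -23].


Maximum value: 9
Minimum value: -48
Range = 9 - (-48) = 57
Final answer: 57


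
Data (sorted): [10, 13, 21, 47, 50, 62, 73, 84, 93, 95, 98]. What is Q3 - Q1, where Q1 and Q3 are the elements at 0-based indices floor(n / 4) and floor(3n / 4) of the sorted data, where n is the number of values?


The data has n = 11 elements.
Q1 index = floor(11 / 4) = floor(2.75) = 2; Q3 index = floor(3 * 11 / 4) = floor(8.25) = 8
Q1 = element at index 2 = 21
Q3 = element at index 8 = 93
IQR = 93 - 21 = 72
Final answer: 72


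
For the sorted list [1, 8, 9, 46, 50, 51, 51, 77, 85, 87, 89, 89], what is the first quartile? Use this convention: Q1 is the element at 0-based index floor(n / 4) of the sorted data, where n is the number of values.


The list has n = 12 elements.
Q1 index = floor(12 / 4) = floor(3) = 3
Counting from index 0 in the sorted data, the element at index 3 is 46.
Final answer: 46


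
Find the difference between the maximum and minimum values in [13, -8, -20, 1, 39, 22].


Maximum value: 39
Minimum value: -20
Range = 39 - (-20) = 59
Final answer: 59


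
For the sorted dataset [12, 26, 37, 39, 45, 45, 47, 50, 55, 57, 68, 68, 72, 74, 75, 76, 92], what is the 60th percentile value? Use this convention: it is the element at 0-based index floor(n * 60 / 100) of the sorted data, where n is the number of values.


The dataset has n = 17 elements.
Index = floor(17 * 60 / 100) = floor(1020 / 100) = floor(10.2) = 10
Counting from index 0 in the sorted data, the element at index 10 is 68.
Final answer: 68


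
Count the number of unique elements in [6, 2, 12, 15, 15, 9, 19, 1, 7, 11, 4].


List all unique values:
Distinct values: [1, 2, 4, 6, 7, 9, 11, 12, 15, 19]
Count = 10
Final answer: 10


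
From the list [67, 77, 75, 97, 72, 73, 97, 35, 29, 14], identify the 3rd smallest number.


Sort ascending: [14, 29, 35, 67, 72, 73, 75, 77, 97, 97]
The 3rd element (1-indexed) is at index 2.
Value = 35
Final answer: 35


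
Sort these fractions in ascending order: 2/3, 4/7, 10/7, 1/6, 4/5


Convert to decimal for comparison:
  2/3 = 0.6667
  4/7 = 0.5714
  10/7 = 1.4286
  1/6 = 0.1667
  4/5 = 0.8
Decimals in increasing order: 0.1667 < 0.5714 < 0.6667 < 0.8 < 1.4286
Writing each back as its fraction gives the sorted order.
Final answer: 1/6, 4/7, 2/3, 4/5, 10/7


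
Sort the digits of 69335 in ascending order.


The number 69335 has digits: 6, 9, 3, 3, 5
Sorted: 3, 3, 5, 6, 9
Joining the sorted digits gives the result.
Final answer: 33569


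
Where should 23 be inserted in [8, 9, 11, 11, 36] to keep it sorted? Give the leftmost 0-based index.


List is sorted: [8, 9, 11, 11, 36]
We need the leftmost position where 23 can be inserted, i.e. the first index whose element is >= 23 (or the end of the list if none is).
Binary search with low=0, high=5 (0-based indices):
  low=0, high=5, mid=2: a[2]=11 < 23, so low = 3
  low=3, high=5, mid=4: a[4]=36 >= 23, so high = 4
  low=3, high=4, mid=3: a[3]=11 < 23, so low = 4
Now low = high = 4, so the insertion index is 4.
Final answer: 4


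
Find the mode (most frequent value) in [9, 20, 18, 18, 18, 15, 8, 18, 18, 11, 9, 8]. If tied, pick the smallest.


Count the frequency of each value:
  8 appears 2 time(s)
  9 appears 2 time(s)
  11 appears 1 time(s)
  15 appears 1 time(s)
  18 appears 5 time(s)
  20 appears 1 time(s)
Maximum frequency is 5.
Only 18 reaches that frequency, so it is the mode.
Final answer: 18


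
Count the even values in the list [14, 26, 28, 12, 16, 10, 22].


Check each element:
  14 is even
  26 is even
  28 is even
  12 is even
  16 is even
  10 is even
  22 is even
Evens: [14, 26, 28, 12, 16, 10, 22]
Count of evens = 7
Final answer: 7


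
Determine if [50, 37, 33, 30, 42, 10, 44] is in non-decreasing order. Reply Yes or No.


Check consecutive pairs:
  50 <= 37? False
  37 <= 33? False
  33 <= 30? False
  30 <= 42? True
  42 <= 10? False
  10 <= 44? True
4 consecutive pair(s) are out of order, so the list is not sorted.
Final answer: No


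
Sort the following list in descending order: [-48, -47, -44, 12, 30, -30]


Original list: [-48, -47, -44, 12, 30, -30]
Repeatedly take the largest remaining element:
  Remaining [-48, -47, -44, 12, 30, -30] -> largest is 30
  Remaining [-48, -47, -44, 12, -30] -> largest is 12
  Remaining [-48, -47, -44, -30] -> largest is -30
  Remaining [-48, -47, -44] -> largest is -44
  Remaining [-48, -47] -> largest is -47
  Remaining [-48] -> largest is -48
Collecting the picks in order gives the descending list.
Final answer: [30, 12, -30, -44, -47, -48]


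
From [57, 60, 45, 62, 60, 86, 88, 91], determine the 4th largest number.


Sort descending: [91, 88, 86, 62, 60, 60, 57, 45]
The 4th element (1-indexed) is at index 3.
Value = 62
Final answer: 62


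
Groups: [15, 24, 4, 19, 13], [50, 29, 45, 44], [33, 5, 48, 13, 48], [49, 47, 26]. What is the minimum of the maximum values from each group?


Find max of each group:
  Group 1: [15, 24, 4, 19, 13] -> max = 24
  Group 2: [50, 29, 45, 44] -> max = 50
  Group 3: [33, 5, 48, 13, 48] -> max = 48
  Group 4: [49, 47, 26] -> max = 49
Maxes: [24, 50, 48, 49]
Minimum of maxes = 24
Final answer: 24


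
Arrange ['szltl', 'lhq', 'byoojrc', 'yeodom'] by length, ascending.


Compute lengths:
  'szltl' has length 5
  'lhq' has length 3
  'byoojrc' has length 7
  'yeodom' has length 6
Lengths in increasing order: 3 < 5 < 6 < 7
Listing the words in that order gives the answer.
Final answer: ['lhq', 'szltl', 'yeodom', 'byoojrc']


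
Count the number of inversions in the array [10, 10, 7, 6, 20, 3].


For each element, count the later elements that are smaller than it:
  10 (index 0): smaller elements after it = [7, 6, 3] -> 3
  10 (index 1): smaller elements after it = [7, 6, 3] -> 3
  7 (index 2): smaller elements after it = [6, 3] -> 2
  6 (index 3): smaller elements after it = [3] -> 1
  20 (index 4): smaller elements after it = [3] -> 1
Total inversions = 3 + 3 + 2 + 1 + 1 = 10
Final answer: 10


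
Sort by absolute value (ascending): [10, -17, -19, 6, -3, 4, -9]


Compute absolute values:
  |10| = 10
  |-17| = 17
  |-19| = 19
  |6| = 6
  |-3| = 3
  |4| = 4
  |-9| = 9
Absolute values in increasing order: 3 < 4 < 6 < 9 < 10 < 17 < 19
Listing the original numbers in that order gives the answer.
Final answer: [-3, 4, 6, -9, 10, -17, -19]


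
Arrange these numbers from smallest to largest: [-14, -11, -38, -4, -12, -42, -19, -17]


Original list: [-14, -11, -38, -4, -12, -42, -19, -17]
Repeatedly take the smallest remaining element:
  Remaining [-14, -11, -38, -4, -12, -42, -19, -17] -> smallest is -42
  Remaining [-14, -11, -38, -4, -12, -19, -17] -> smallest is -38
  Remaining [-14, -11, -4, -12, -19, -17] -> smallest is -19
  Remaining [-14, -11, -4, -12, -17] -> smallest is -17
  Remaining [-14, -11, -4, -12] -> smallest is -14
  Remaining [-11, -4, -12] -> smallest is -12
  Remaining [-11, -4] -> smallest is -11
  Remaining [-4] -> smallest is -4
Collecting the picks in order gives the sorted list.
Final answer: [-42, -38, -19, -17, -14, -12, -11, -4]


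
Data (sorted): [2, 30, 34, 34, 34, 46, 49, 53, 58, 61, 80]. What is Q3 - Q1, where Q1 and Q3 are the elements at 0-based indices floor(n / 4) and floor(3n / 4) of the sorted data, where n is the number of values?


The data has n = 11 elements.
Q1 index = floor(11 / 4) = floor(2.75) = 2; Q3 index = floor(3 * 11 / 4) = floor(8.25) = 8
Q1 = element at index 2 = 34
Q3 = element at index 8 = 58
IQR = 58 - 34 = 24
Final answer: 24


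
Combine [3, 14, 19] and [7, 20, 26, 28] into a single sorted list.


List A: [3, 14, 19]
List B: [7, 20, 26, 28]
Repeatedly compare the front elements and take the smaller:
  3 vs 7 -> take 3
  14 vs 7 -> take 7
  14 vs 20 -> take 14
  19 vs 20 -> take 19
  A is exhausted; append the rest of B: [20, 26, 28]
Final answer: [3, 7, 14, 19, 20, 26, 28]


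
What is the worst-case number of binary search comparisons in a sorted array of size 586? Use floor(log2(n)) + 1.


Binary search halves the search space each step.
Maximum comparisons = floor(log2(586)) + 1
log2(586) = 9.1948
floor(log2(586)) = 9, so 9 + 1 = 10
Final answer: 10


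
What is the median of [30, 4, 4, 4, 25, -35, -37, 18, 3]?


First, sort the list: [-37, -35, 3, 4, 4, 4, 18, 25, 30]
The list has 9 elements (odd count).
The middle index is 4 (0-based), and the element there is 4.
Final answer: 4


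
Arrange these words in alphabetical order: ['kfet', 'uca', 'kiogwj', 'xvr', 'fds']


Compare strings character by character (the first differing letter decides):
  'fds' < 'kfet' since 'f' < 'k' at position 1
  'kfet' < 'kiogwj' since 'f' < 'i' at position 2
  'kiogwj' < 'uca' since 'k' < 'u' at position 1
  'uca' < 'xvr' since 'u' < 'x' at position 1
Chaining these comparisons gives the alphabetical order.
Final answer: ['fds', 'kfet', 'kiogwj', 'uca', 'xvr']


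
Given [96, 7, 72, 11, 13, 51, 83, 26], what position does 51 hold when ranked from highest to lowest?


Sort descending: [96, 83, 72, 51, 26, 13, 11, 7]
Find 51 in the sorted list.
51 is at position 4.
Final answer: 4


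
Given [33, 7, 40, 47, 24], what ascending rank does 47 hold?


Sort ascending: [7, 24, 33, 40, 47]
Find 47 in the sorted list.
47 is at position 5 (1-indexed).
Final answer: 5


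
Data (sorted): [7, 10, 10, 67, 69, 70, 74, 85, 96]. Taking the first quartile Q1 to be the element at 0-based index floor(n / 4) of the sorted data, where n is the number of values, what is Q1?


The list has n = 9 elements.
Q1 index = floor(9 / 4) = floor(2.25) = 2
Counting from index 0 in the sorted data, the element at index 2 is 10.
Final answer: 10


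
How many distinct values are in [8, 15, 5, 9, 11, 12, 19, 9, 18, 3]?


List all unique values:
Distinct values: [3, 5, 8, 9, 11, 12, 15, 18, 19]
Count = 9
Final answer: 9


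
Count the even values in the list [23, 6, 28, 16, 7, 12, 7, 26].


Check each element:
  23 is odd
  6 is even
  28 is even
  16 is even
  7 is odd
  12 is even
  7 is odd
  26 is even
Evens: [6, 28, 16, 12, 26]
Count of evens = 5
Final answer: 5


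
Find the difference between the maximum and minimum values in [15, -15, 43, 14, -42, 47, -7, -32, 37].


Maximum value: 47
Minimum value: -42
Range = 47 - (-42) = 89
Final answer: 89


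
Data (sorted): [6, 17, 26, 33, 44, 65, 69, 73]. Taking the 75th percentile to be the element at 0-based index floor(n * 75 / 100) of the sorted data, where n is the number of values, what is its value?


The dataset has n = 8 elements.
Index = floor(8 * 75 / 100) = floor(600 / 100) = floor(6) = 6
Counting from index 0 in the sorted data, the element at index 6 is 69.
Final answer: 69


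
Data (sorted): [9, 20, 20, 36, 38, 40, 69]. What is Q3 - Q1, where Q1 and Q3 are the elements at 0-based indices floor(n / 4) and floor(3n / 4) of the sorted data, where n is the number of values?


The data has n = 7 elements.
Q1 index = floor(7 / 4) = floor(1.75) = 1; Q3 index = floor(3 * 7 / 4) = floor(5.25) = 5
Q1 = element at index 1 = 20
Q3 = element at index 5 = 40
IQR = 40 - 20 = 20
Final answer: 20


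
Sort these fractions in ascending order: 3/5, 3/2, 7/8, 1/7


Convert to decimal for comparison:
  3/5 = 0.6
  3/2 = 1.5
  7/8 = 0.875
  1/7 = 0.1429
Decimals in increasing order: 0.1429 < 0.6 < 0.875 < 1.5
Writing each back as its fraction gives the sorted order.
Final answer: 1/7, 3/5, 7/8, 3/2


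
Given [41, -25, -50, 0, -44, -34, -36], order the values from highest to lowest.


Original list: [41, -25, -50, 0, -44, -34, -36]
Repeatedly take the largest remaining element:
  Remaining [41, -25, -50, 0, -44, -34, -36] -> largest is 41
  Remaining [-25, -50, 0, -44, -34, -36] -> largest is 0
  Remaining [-25, -50, -44, -34, -36] -> largest is -25
  Remaining [-50, -44, -34, -36] -> largest is -34
  Remaining [-50, -44, -36] -> largest is -36
  Remaining [-50, -44] -> largest is -44
  Remaining [-50] -> largest is -50
Collecting the picks in order gives the descending list.
Final answer: [41, 0, -25, -34, -36, -44, -50]


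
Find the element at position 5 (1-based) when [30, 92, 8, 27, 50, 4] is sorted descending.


Sort descending: [92, 50, 30, 27, 8, 4]
The 5th element (1-indexed) is at index 4.
Value = 8
Final answer: 8


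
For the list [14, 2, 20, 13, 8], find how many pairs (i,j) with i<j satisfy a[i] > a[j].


For each element, count the later elements that are smaller than it:
  14 (index 0): smaller elements after it = [2, 13, 8] -> 3
  2 (index 1): smaller elements after it = [] -> 0
  20 (index 2): smaller elements after it = [13, 8] -> 2
  13 (index 3): smaller elements after it = [8] -> 1
Total inversions = 3 + 0 + 2 + 1 = 6
Final answer: 6


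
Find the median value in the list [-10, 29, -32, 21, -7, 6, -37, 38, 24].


First, sort the list: [-37, -32, -10, -7, 6, 21, 24, 29, 38]
The list has 9 elements (odd count).
The middle index is 4 (0-based), and the element there is 6.
Final answer: 6


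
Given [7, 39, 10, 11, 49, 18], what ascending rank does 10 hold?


Sort ascending: [7, 10, 11, 18, 39, 49]
Find 10 in the sorted list.
10 is at position 2 (1-indexed).
Final answer: 2


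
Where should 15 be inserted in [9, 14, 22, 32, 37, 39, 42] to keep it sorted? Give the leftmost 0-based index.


List is sorted: [9, 14, 22, 32, 37, 39, 42]
We need the leftmost position where 15 can be inserted, i.e. the first index whose element is >= 15 (or the end of the list if none is).
Binary search with low=0, high=7 (0-based indices):
  low=0, high=7, mid=3: a[3]=32 >= 15, so high = 3
  low=0, high=3, mid=1: a[1]=14 < 15, so low = 2
  low=2, high=3, mid=2: a[2]=22 >= 15, so high = 2
Now low = high = 2, so the insertion index is 2.
Final answer: 2


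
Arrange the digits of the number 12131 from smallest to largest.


The number 12131 has digits: 1, 2, 1, 3, 1
Sorted: 1, 1, 1, 2, 3
Joining the sorted digits gives the result.
Final answer: 11123


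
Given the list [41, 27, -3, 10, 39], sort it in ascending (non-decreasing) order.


Original list: [41, 27, -3, 10, 39]
Repeatedly take the smallest remaining element:
  Remaining [41, 27, -3, 10, 39] -> smallest is -3
  Remaining [41, 27, 10, 39] -> smallest is 10
  Remaining [41, 27, 39] -> smallest is 27
  Remaining [41, 39] -> smallest is 39
  Remaining [41] -> smallest is 41
Collecting the picks in order gives the sorted list.
Final answer: [-3, 10, 27, 39, 41]


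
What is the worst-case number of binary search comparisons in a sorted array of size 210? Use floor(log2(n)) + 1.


Binary search halves the search space each step.
Maximum comparisons = floor(log2(210)) + 1
log2(210) = 7.7142
floor(log2(210)) = 7, so 7 + 1 = 8
Final answer: 8


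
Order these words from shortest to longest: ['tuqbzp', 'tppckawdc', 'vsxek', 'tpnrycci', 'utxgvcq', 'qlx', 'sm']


Compute lengths:
  'tuqbzp' has length 6
  'tppckawdc' has length 9
  'vsxek' has length 5
  'tpnrycci' has length 8
  'utxgvcq' has length 7
  'qlx' has length 3
  'sm' has length 2
Lengths in increasing order: 2 < 3 < 5 < 6 < 7 < 8 < 9
Listing the words in that order gives the answer.
Final answer: ['sm', 'qlx', 'vsxek', 'tuqbzp', 'utxgvcq', 'tpnrycci', 'tppckawdc']


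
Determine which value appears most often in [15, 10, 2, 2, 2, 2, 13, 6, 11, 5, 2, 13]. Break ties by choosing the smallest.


Count the frequency of each value:
  2 appears 5 time(s)
  5 appears 1 time(s)
  6 appears 1 time(s)
  10 appears 1 time(s)
  11 appears 1 time(s)
  13 appears 2 time(s)
  15 appears 1 time(s)
Maximum frequency is 5.
Only 2 reaches that frequency, so it is the mode.
Final answer: 2


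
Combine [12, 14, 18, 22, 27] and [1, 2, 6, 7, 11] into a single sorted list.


List A: [12, 14, 18, 22, 27]
List B: [1, 2, 6, 7, 11]
Repeatedly compare the front elements and take the smaller:
  12 vs 1 -> take 1
  12 vs 2 -> take 2
  12 vs 6 -> take 6
  12 vs 7 -> take 7
  12 vs 11 -> take 11
  B is exhausted; append the rest of A: [12, 14, 18, 22, 27]
Final answer: [1, 2, 6, 7, 11, 12, 14, 18, 22, 27]


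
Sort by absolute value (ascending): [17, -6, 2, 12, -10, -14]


Compute absolute values:
  |17| = 17
  |-6| = 6
  |2| = 2
  |12| = 12
  |-10| = 10
  |-14| = 14
Absolute values in increasing order: 2 < 6 < 10 < 12 < 14 < 17
Listing the original numbers in that order gives the answer.
Final answer: [2, -6, -10, 12, -14, 17]


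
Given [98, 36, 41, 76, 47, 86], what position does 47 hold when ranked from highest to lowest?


Sort descending: [98, 86, 76, 47, 41, 36]
Find 47 in the sorted list.
47 is at position 4.
Final answer: 4


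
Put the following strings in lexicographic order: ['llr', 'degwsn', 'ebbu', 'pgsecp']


Compare strings character by character (the first differing letter decides):
  'degwsn' < 'ebbu' since 'd' < 'e' at position 1
  'ebbu' < 'llr' since 'e' < 'l' at position 1
  'llr' < 'pgsecp' since 'l' < 'p' at position 1
Chaining these comparisons gives the alphabetical order.
Final answer: ['degwsn', 'ebbu', 'llr', 'pgsecp']


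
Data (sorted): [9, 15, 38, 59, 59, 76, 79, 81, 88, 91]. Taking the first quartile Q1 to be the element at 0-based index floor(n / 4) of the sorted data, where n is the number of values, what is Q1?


The list has n = 10 elements.
Q1 index = floor(10 / 4) = floor(2.5) = 2
Counting from index 0 in the sorted data, the element at index 2 is 38.
Final answer: 38


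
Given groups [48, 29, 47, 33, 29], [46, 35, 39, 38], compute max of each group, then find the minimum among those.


Find max of each group:
  Group 1: [48, 29, 47, 33, 29] -> max = 48
  Group 2: [46, 35, 39, 38] -> max = 46
Maxes: [48, 46]
Minimum of maxes = 46
Final answer: 46


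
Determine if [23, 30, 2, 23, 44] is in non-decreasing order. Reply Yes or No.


Check consecutive pairs:
  23 <= 30? True
  30 <= 2? False
  2 <= 23? True
  23 <= 44? True
1 consecutive pair(s) are out of order, so the list is not sorted.
Final answer: No


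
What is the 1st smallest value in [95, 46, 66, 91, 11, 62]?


Sort ascending: [11, 46, 62, 66, 91, 95]
The 1st element (1-indexed) is at index 0.
Value = 11
Final answer: 11


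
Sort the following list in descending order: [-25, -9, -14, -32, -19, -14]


Original list: [-25, -9, -14, -32, -19, -14]
Repeatedly take the largest remaining element:
  Remaining [-25, -9, -14, -32, -19, -14] -> largest is -9
  Remaining [-25, -14, -32, -19, -14] -> largest is -14
  Remaining [-25, -32, -19, -14] -> largest is -14
  Remaining [-25, -32, -19] -> largest is -19
  Remaining [-25, -32] -> largest is -25
  Remaining [-32] -> largest is -32
Collecting the picks in order gives the descending list.
Final answer: [-9, -14, -14, -19, -25, -32]


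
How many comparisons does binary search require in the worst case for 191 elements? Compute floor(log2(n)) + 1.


Binary search halves the search space each step.
Maximum comparisons = floor(log2(191)) + 1
log2(191) = 7.5774
floor(log2(191)) = 7, so 7 + 1 = 8
Final answer: 8


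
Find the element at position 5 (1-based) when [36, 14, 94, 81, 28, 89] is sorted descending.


Sort descending: [94, 89, 81, 36, 28, 14]
The 5th element (1-indexed) is at index 4.
Value = 28
Final answer: 28


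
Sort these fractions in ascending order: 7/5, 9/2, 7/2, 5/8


Convert to decimal for comparison:
  7/5 = 1.4
  9/2 = 4.5
  7/2 = 3.5
  5/8 = 0.625
Decimals in increasing order: 0.625 < 1.4 < 3.5 < 4.5
Writing each back as its fraction gives the sorted order.
Final answer: 5/8, 7/5, 7/2, 9/2


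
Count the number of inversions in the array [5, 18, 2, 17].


For each element, count the later elements that are smaller than it:
  5 (index 0): smaller elements after it = [2] -> 1
  18 (index 1): smaller elements after it = [2, 17] -> 2
  2 (index 2): smaller elements after it = [] -> 0
Total inversions = 1 + 2 + 0 = 3
Final answer: 3


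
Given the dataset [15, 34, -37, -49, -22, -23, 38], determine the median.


First, sort the list: [-49, -37, -23, -22, 15, 34, 38]
The list has 7 elements (odd count).
The middle index is 3 (0-based), and the element there is -22.
Final answer: -22


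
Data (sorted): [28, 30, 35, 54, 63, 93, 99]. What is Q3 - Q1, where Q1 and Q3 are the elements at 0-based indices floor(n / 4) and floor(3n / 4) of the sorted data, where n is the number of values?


The data has n = 7 elements.
Q1 index = floor(7 / 4) = floor(1.75) = 1; Q3 index = floor(3 * 7 / 4) = floor(5.25) = 5
Q1 = element at index 1 = 30
Q3 = element at index 5 = 93
IQR = 93 - 30 = 63
Final answer: 63


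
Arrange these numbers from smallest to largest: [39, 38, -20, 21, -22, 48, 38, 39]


Original list: [39, 38, -20, 21, -22, 48, 38, 39]
Repeatedly take the smallest remaining element:
  Remaining [39, 38, -20, 21, -22, 48, 38, 39] -> smallest is -22
  Remaining [39, 38, -20, 21, 48, 38, 39] -> smallest is -20
  Remaining [39, 38, 21, 48, 38, 39] -> smallest is 21
  Remaining [39, 38, 48, 38, 39] -> smallest is 38
  Remaining [39, 48, 38, 39] -> smallest is 38
  Remaining [39, 48, 39] -> smallest is 39
  Remaining [48, 39] -> smallest is 39
  Remaining [48] -> smallest is 48
Collecting the picks in order gives the sorted list.
Final answer: [-22, -20, 21, 38, 38, 39, 39, 48]


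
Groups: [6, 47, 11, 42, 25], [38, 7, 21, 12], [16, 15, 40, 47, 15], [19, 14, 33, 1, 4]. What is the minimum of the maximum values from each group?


Find max of each group:
  Group 1: [6, 47, 11, 42, 25] -> max = 47
  Group 2: [38, 7, 21, 12] -> max = 38
  Group 3: [16, 15, 40, 47, 15] -> max = 47
  Group 4: [19, 14, 33, 1, 4] -> max = 33
Maxes: [47, 38, 47, 33]
Minimum of maxes = 33
Final answer: 33


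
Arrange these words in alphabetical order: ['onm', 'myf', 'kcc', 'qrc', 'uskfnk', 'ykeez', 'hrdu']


Compare strings character by character (the first differing letter decides):
  'hrdu' < 'kcc' since 'h' < 'k' at position 1
  'kcc' < 'myf' since 'k' < 'm' at position 1
  'myf' < 'onm' since 'm' < 'o' at position 1
  'onm' < 'qrc' since 'o' < 'q' at position 1
  'qrc' < 'uskfnk' since 'q' < 'u' at position 1
  'uskfnk' < 'ykeez' since 'u' < 'y' at position 1
Chaining these comparisons gives the alphabetical order.
Final answer: ['hrdu', 'kcc', 'myf', 'onm', 'qrc', 'uskfnk', 'ykeez']


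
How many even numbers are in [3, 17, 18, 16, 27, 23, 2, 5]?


Check each element:
  3 is odd
  17 is odd
  18 is even
  16 is even
  27 is odd
  23 is odd
  2 is even
  5 is odd
Evens: [18, 16, 2]
Count of evens = 3
Final answer: 3


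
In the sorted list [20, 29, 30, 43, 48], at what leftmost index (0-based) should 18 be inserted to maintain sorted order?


List is sorted: [20, 29, 30, 43, 48]
We need the leftmost position where 18 can be inserted, i.e. the first index whose element is >= 18 (or the end of the list if none is).
Binary search with low=0, high=5 (0-based indices):
  low=0, high=5, mid=2: a[2]=30 >= 18, so high = 2
  low=0, high=2, mid=1: a[1]=29 >= 18, so high = 1
  low=0, high=1, mid=0: a[0]=20 >= 18, so high = 0
Now low = high = 0, so the insertion index is 0.
Final answer: 0


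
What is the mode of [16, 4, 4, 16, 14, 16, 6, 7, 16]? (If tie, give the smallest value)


Count the frequency of each value:
  4 appears 2 time(s)
  6 appears 1 time(s)
  7 appears 1 time(s)
  14 appears 1 time(s)
  16 appears 4 time(s)
Maximum frequency is 4.
Only 16 reaches that frequency, so it is the mode.
Final answer: 16


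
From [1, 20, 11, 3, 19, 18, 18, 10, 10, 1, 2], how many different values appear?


List all unique values:
Distinct values: [1, 2, 3, 10, 11, 18, 19, 20]
Count = 8
Final answer: 8


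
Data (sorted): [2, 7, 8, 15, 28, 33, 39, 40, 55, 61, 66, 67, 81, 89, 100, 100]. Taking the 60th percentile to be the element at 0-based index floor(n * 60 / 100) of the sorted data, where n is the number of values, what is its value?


The dataset has n = 16 elements.
Index = floor(16 * 60 / 100) = floor(960 / 100) = floor(9.6) = 9
Counting from index 0 in the sorted data, the element at index 9 is 61.
Final answer: 61


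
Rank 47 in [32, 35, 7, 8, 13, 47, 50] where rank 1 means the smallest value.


Sort ascending: [7, 8, 13, 32, 35, 47, 50]
Find 47 in the sorted list.
47 is at position 6 (1-indexed).
Final answer: 6


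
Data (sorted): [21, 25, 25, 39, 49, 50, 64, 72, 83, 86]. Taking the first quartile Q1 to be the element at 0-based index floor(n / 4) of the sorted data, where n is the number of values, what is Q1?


The list has n = 10 elements.
Q1 index = floor(10 / 4) = floor(2.5) = 2
Counting from index 0 in the sorted data, the element at index 2 is 25.
Final answer: 25


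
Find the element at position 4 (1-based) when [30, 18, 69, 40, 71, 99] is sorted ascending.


Sort ascending: [18, 30, 40, 69, 71, 99]
The 4th element (1-indexed) is at index 3.
Value = 69
Final answer: 69


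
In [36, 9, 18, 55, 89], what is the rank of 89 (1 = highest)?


Sort descending: [89, 55, 36, 18, 9]
Find 89 in the sorted list.
89 is at position 1.
Final answer: 1


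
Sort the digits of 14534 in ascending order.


The number 14534 has digits: 1, 4, 5, 3, 4
Sorted: 1, 3, 4, 4, 5
Joining the sorted digits gives the result.
Final answer: 13445


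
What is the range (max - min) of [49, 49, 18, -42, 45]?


Maximum value: 49
Minimum value: -42
Range = 49 - (-42) = 91
Final answer: 91
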